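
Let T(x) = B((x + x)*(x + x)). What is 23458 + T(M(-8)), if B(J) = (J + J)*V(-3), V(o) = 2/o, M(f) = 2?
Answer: 70310/3 ≈ 23437.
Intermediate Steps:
B(J) = -4*J/3 (B(J) = (J + J)*(2/(-3)) = (2*J)*(2*(-⅓)) = (2*J)*(-⅔) = -4*J/3)
T(x) = -16*x²/3 (T(x) = -4*(x + x)*(x + x)/3 = -4*2*x*2*x/3 = -16*x²/3)
23458 + T(M(-8)) = 23458 - 16/3*2² = 23458 - 16/3*4 = 23458 - 64/3 = 70310/3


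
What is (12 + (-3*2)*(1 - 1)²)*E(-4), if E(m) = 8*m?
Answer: -384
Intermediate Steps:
(12 + (-3*2)*(1 - 1)²)*E(-4) = (12 + (-3*2)*(1 - 1)²)*(8*(-4)) = (12 - 6*0²)*(-32) = (12 - 6*0)*(-32) = (12 + 0)*(-32) = 12*(-32) = -384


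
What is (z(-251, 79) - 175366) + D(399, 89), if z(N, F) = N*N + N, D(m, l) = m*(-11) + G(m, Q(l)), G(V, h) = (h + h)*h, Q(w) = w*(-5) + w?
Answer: 136467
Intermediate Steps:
Q(w) = -4*w (Q(w) = -5*w + w = -4*w)
G(V, h) = 2*h² (G(V, h) = (2*h)*h = 2*h²)
D(m, l) = -11*m + 32*l² (D(m, l) = m*(-11) + 2*(-4*l)² = -11*m + 2*(16*l²) = -11*m + 32*l²)
z(N, F) = N + N² (z(N, F) = N² + N = N + N²)
(z(-251, 79) - 175366) + D(399, 89) = (-251*(1 - 251) - 175366) + (-11*399 + 32*89²) = (-251*(-250) - 175366) + (-4389 + 32*7921) = (62750 - 175366) + (-4389 + 253472) = -112616 + 249083 = 136467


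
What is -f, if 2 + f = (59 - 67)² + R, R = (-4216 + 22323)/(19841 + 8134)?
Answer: -1752557/27975 ≈ -62.647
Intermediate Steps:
R = 18107/27975 ≈ 0.64726
f = 1752557/27975 (f = -2 + ((59 - 67)² + 18107/27975) = -2 + ((-8)² + 18107/27975) = -2 + (64 + 18107/27975) = -2 + 1808507/27975 = 1752557/27975 ≈ 62.647)
-f = -1*1752557/27975 = -1752557/27975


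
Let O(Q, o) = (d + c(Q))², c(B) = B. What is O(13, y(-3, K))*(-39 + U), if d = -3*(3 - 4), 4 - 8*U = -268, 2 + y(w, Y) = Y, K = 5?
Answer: -1280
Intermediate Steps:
y(w, Y) = -2 + Y
U = 34 (U = ½ - ⅛*(-268) = ½ + 67/2 = 34)
d = 3 (d = -3*(-1) = 3)
O(Q, o) = (3 + Q)²
O(13, y(-3, K))*(-39 + U) = (3 + 13)²*(-39 + 34) = 16²*(-5) = 256*(-5) = -1280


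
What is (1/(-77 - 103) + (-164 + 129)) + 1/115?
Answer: -144887/4140 ≈ -34.997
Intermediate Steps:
(1/(-77 - 103) + (-164 + 129)) + 1/115 = (1/(-180) - 35) + 1/115 = (-1/180 - 35) + 1/115 = -6301/180 + 1/115 = -144887/4140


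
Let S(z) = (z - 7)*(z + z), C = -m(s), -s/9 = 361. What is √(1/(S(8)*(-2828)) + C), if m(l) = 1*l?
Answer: √103936600957/5656 ≈ 57.000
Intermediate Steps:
s = -3249 (s = -9*361 = -3249)
m(l) = l
C = 3249 (C = -1*(-3249) = 3249)
S(z) = 2*z*(-7 + z) (S(z) = (-7 + z)*(2*z) = 2*z*(-7 + z))
√(1/(S(8)*(-2828)) + C) = √(1/((2*8*(-7 + 8))*(-2828)) + 3249) = √(1/((2*8*1)*(-2828)) + 3249) = √(1/(16*(-2828)) + 3249) = √(1/(-45248) + 3249) = √(-1/45248 + 3249) = √(147010751/45248) = √103936600957/5656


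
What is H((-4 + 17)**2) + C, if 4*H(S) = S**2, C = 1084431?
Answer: 4366285/4 ≈ 1.0916e+6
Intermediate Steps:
H(S) = S**2/4
H((-4 + 17)**2) + C = ((-4 + 17)**2)**2/4 + 1084431 = (13**2)**2/4 + 1084431 = (1/4)*169**2 + 1084431 = (1/4)*28561 + 1084431 = 28561/4 + 1084431 = 4366285/4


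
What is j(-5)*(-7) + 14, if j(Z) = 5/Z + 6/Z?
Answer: 147/5 ≈ 29.400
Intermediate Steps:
j(Z) = 11/Z
j(-5)*(-7) + 14 = (11/(-5))*(-7) + 14 = (11*(-⅕))*(-7) + 14 = -11/5*(-7) + 14 = 77/5 + 14 = 147/5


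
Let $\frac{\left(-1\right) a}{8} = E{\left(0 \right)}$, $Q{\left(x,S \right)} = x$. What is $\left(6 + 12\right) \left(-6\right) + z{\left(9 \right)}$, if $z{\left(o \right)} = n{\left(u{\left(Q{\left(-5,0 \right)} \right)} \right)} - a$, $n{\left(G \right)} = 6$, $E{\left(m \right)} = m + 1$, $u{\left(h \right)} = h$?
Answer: $-94$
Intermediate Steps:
$E{\left(m \right)} = 1 + m$
$a = -8$ ($a = - 8 \left(1 + 0\right) = \left(-8\right) 1 = -8$)
$z{\left(o \right)} = 14$ ($z{\left(o \right)} = 6 - -8 = 6 + 8 = 14$)
$\left(6 + 12\right) \left(-6\right) + z{\left(9 \right)} = \left(6 + 12\right) \left(-6\right) + 14 = 18 \left(-6\right) + 14 = -108 + 14 = -94$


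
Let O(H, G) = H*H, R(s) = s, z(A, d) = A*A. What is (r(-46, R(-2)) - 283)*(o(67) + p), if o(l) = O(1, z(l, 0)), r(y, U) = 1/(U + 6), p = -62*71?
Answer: 4977531/4 ≈ 1.2444e+6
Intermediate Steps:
z(A, d) = A**2
p = -4402
r(y, U) = 1/(6 + U)
O(H, G) = H**2
o(l) = 1 (o(l) = 1**2 = 1)
(r(-46, R(-2)) - 283)*(o(67) + p) = (1/(6 - 2) - 283)*(1 - 4402) = (1/4 - 283)*(-4401) = -1131/4*(-4401) = 4977531/4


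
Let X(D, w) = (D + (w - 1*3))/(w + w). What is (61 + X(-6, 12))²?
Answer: 239121/64 ≈ 3736.3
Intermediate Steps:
X(D, w) = (-3 + D + w)/(2*w) (X(D, w) = (D + (w - 3))/((2*w)) = (D + (-3 + w))*(1/(2*w)) = (-3 + D + w)*(1/(2*w)) = (-3 + D + w)/(2*w))
(61 + X(-6, 12))² = (61 + (½)*(-3 - 6 + 12)/12)² = (61 + (½)*(1/12)*3)² = (61 + ⅛)² = (489/8)² = 239121/64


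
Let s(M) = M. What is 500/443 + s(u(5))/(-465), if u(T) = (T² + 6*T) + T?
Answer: 13728/13733 ≈ 0.99964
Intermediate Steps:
u(T) = T² + 7*T
500/443 + s(u(5))/(-465) = 500/443 + (5*(7 + 5))/(-465) = 500*(1/443) + (5*12)*(-1/465) = 500/443 + 60*(-1/465) = 500/443 - 4/31 = 13728/13733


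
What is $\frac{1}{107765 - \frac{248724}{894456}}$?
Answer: $\frac{8282}{892507427} \approx 9.2795 \cdot 10^{-6}$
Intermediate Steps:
$\frac{1}{107765 - \frac{248724}{894456}} = \frac{1}{107765 - \frac{2303}{8282}} = \frac{1}{\frac{892507427}{8282}} = \frac{8282}{892507427}$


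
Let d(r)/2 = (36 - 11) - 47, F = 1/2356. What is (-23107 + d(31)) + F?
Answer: -54543755/2356 ≈ -23151.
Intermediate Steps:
F = 1/2356 ≈ 0.00042445
d(r) = -44 (d(r) = 2*((36 - 11) - 47) = 2*(25 - 47) = 2*(-22) = -44)
(-23107 + d(31)) + F = (-23107 - 44) + 1/2356 = -23151 + 1/2356 = -54543755/2356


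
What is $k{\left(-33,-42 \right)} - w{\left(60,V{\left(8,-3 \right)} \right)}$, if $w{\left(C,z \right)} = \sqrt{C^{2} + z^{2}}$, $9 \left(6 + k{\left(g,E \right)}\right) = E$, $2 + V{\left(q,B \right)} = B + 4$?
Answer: $- \frac{32}{3} - \sqrt{3601} \approx -70.675$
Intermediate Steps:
$V{\left(q,B \right)} = 2 + B$ ($V{\left(q,B \right)} = -2 + \left(B + 4\right) = -2 + \left(4 + B\right) = 2 + B$)
$k{\left(g,E \right)} = -6 + \frac{E}{9}$
$k{\left(-33,-42 \right)} - w{\left(60,V{\left(8,-3 \right)} \right)} = \left(-6 + \frac{1}{9} \left(-42\right)\right) - \sqrt{60^{2} + \left(2 - 3\right)^{2}} = \left(-6 - \frac{14}{3}\right) - \sqrt{3600 + \left(-1\right)^{2}} = - \frac{32}{3} - \sqrt{3600 + 1} = - \frac{32}{3} - \sqrt{3601}$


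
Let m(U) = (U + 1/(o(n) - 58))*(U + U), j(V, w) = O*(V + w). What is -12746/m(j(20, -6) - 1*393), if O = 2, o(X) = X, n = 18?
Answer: -50984/1065873 ≈ -0.047833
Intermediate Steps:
j(V, w) = 2*V + 2*w (j(V, w) = 2*(V + w) = 2*V + 2*w)
m(U) = 2*U*(-1/40 + U) (m(U) = (U + 1/(18 - 58))*(U + U) = (U + 1/(-40))*(2*U) = (U - 1/40)*(2*U) = (-1/40 + U)*(2*U) = 2*U*(-1/40 + U))
-12746/m(j(20, -6) - 1*393) = -12746*20/((-1 + 40*((2*20 + 2*(-6)) - 1*393))*((2*20 + 2*(-6)) - 1*393)) = -12746*20/((-1 + 40*((40 - 12) - 393))*((40 - 12) - 393)) = -12746*20/((-1 + 40*(28 - 393))*(28 - 393)) = -12746*(-4/(73*(-1 + 40*(-365)))) = -12746*(-4/(73*(-1 - 14600))) = -12746/((1/20)*(-365)*(-14601)) = -12746/1065873/4 = -12746*4/1065873 = -50984/1065873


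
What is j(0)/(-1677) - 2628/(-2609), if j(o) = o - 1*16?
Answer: 4448900/4375293 ≈ 1.0168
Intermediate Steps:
j(o) = -16 + o (j(o) = o - 16 = -16 + o)
j(0)/(-1677) - 2628/(-2609) = (-16 + 0)/(-1677) - 2628/(-2609) = -16*(-1/1677) - 2628*(-1/2609) = 16/1677 + 2628/2609 = 4448900/4375293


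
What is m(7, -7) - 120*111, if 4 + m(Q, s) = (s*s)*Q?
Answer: -12981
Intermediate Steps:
m(Q, s) = -4 + Q*s² (m(Q, s) = -4 + (s*s)*Q = -4 + s²*Q = -4 + Q*s²)
m(7, -7) - 120*111 = (-4 + 7*(-7)²) - 120*111 = (-4 + 7*49) - 13320 = (-4 + 343) - 13320 = 339 - 13320 = -12981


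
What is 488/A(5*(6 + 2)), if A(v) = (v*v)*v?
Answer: 61/8000 ≈ 0.0076250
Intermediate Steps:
A(v) = v³ (A(v) = v²*v = v³)
488/A(5*(6 + 2)) = 488/((5*(6 + 2))³) = 488/((5*8)³) = 488/(40³) = 488/64000 = 488*(1/64000) = 61/8000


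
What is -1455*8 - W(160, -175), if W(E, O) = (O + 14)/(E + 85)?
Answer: -407377/35 ≈ -11639.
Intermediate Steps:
W(E, O) = (14 + O)/(85 + E)
-1455*8 - W(160, -175) = -1455*8 - (14 - 175)/(85 + 160) = -11640 - (-161)/245 = -11640 - 1*(-23/35) = -11640 + 23/35 = -407377/35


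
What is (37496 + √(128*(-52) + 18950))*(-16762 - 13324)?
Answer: -1128104656 - 90258*√1366 ≈ -1.1314e+9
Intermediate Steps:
(37496 + √(128*(-52) + 18950))*(-16762 - 13324) = (37496 + √(-6656 + 18950))*(-30086) = (37496 + √12294)*(-30086) = (37496 + 3*√1366)*(-30086) = -1128104656 - 90258*√1366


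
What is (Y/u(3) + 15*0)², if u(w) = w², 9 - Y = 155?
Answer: 21316/81 ≈ 263.16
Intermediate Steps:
Y = -146 (Y = 9 - 1*155 = 9 - 155 = -146)
(Y/u(3) + 15*0)² = (-146/(3²) + 15*0)² = (-146/9 + 0)² = (-146/9)² = 21316/81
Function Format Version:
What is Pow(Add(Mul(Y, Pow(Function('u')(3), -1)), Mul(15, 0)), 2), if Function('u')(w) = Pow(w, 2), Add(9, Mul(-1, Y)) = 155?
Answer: Rational(21316, 81) ≈ 263.16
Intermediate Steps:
Y = -146 (Y = Add(9, Mul(-1, 155)) = Add(9, -155) = -146)
Pow(Add(Mul(Y, Pow(Function('u')(3), -1)), Mul(15, 0)), 2) = Pow(Add(Mul(-146, Pow(Pow(3, 2), -1)), Mul(15, 0)), 2) = Pow(Add(Mul(-146, Pow(9, -1)), 0), 2) = Pow(Add(Mul(-146, Rational(1, 9)), 0), 2) = Pow(Add(Rational(-146, 9), 0), 2) = Pow(Rational(-146, 9), 2) = Rational(21316, 81)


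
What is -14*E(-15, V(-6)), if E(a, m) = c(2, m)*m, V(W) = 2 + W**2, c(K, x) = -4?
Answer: 2128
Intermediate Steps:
E(a, m) = -4*m
-14*E(-15, V(-6)) = -(-56)*(2 + (-6)**2) = -(-56)*(2 + 36) = -(-56)*38 = -14*(-152) = 2128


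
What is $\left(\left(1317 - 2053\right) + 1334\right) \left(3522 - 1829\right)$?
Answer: $1012414$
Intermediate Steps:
$\left(\left(1317 - 2053\right) + 1334\right) \left(3522 - 1829\right) = \left(\left(1317 - 2053\right) + 1334\right) 1693 = \left(-736 + 1334\right) 1693 = 598 \cdot 1693 = 1012414$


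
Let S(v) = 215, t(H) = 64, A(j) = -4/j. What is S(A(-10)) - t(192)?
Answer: 151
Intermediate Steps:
S(A(-10)) - t(192) = 215 - 1*64 = 215 - 64 = 151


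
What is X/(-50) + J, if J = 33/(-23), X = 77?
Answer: -3421/1150 ≈ -2.9748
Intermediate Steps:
J = -33/23 (J = 33*(-1/23) = -33/23 ≈ -1.4348)
X/(-50) + J = 77/(-50) - 33/23 = 77*(-1/50) - 33/23 = -77/50 - 33/23 = -3421/1150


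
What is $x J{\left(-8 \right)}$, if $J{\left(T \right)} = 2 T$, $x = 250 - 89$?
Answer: $-2576$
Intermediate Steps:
$x = 161$
$x J{\left(-8 \right)} = 161 \cdot 2 \left(-8\right) = 161 \left(-16\right) = -2576$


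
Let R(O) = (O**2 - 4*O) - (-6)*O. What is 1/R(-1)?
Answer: -1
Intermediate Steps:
R(O) = O**2 + 2*O (R(O) = (O**2 - 4*O) + 6*O = O**2 + 2*O)
1/R(-1) = 1/(-(2 - 1)) = 1/(-1*1) = 1/(-1) = -1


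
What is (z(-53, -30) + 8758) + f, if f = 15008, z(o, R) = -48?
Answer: 23718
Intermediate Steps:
(z(-53, -30) + 8758) + f = (-48 + 8758) + 15008 = 8710 + 15008 = 23718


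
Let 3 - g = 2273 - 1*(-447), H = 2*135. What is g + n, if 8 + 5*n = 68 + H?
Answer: -2651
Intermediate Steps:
H = 270
g = -2717 (g = 3 - (2273 - 1*(-447)) = 3 - (2273 + 447) = 3 - 1*2720 = 3 - 2720 = -2717)
n = 66 (n = -8/5 + (68 + 270)/5 = -8/5 + (⅕)*338 = -8/5 + 338/5 = 66)
g + n = -2717 + 66 = -2651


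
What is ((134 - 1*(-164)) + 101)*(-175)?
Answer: -69825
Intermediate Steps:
((134 - 1*(-164)) + 101)*(-175) = ((134 + 164) + 101)*(-175) = (298 + 101)*(-175) = 399*(-175) = -69825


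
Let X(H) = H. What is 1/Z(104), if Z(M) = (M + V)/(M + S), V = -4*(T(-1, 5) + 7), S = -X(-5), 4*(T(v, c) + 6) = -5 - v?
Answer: 109/104 ≈ 1.0481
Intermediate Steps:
T(v, c) = -29/4 - v/4 (T(v, c) = -6 + (-5 - v)/4 = -6 + (-5/4 - v/4) = -29/4 - v/4)
S = 5 (S = -1*(-5) = 5)
V = 0 (V = -4*((-29/4 - ¼*(-1)) + 7) = -4*((-29/4 + ¼) + 7) = -4*(-7 + 7) = -4*0 = 0)
Z(M) = M/(5 + M) (Z(M) = (M + 0)/(M + 5) = M/(5 + M))
1/Z(104) = 1/(104/(5 + 104)) = 1/(104/109) = 109/104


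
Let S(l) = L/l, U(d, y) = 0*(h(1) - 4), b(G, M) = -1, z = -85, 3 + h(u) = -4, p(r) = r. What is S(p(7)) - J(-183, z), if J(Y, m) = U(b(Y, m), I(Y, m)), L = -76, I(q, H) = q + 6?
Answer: -76/7 ≈ -10.857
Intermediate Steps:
h(u) = -7 (h(u) = -3 - 4 = -7)
I(q, H) = 6 + q
U(d, y) = 0 (U(d, y) = 0*(-7 - 4) = 0*(-11) = 0)
J(Y, m) = 0
S(l) = -76/l
S(p(7)) - J(-183, z) = -76/7 - 1*0 = -76*⅐ + 0 = -76/7 + 0 = -76/7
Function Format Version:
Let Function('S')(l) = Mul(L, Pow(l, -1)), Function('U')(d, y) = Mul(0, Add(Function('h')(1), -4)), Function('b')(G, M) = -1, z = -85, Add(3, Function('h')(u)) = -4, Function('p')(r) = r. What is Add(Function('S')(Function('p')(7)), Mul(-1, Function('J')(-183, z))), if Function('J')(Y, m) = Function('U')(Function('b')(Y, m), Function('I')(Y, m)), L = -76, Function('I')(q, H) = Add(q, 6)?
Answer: Rational(-76, 7) ≈ -10.857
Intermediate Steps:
Function('h')(u) = -7 (Function('h')(u) = Add(-3, -4) = -7)
Function('I')(q, H) = Add(6, q)
Function('U')(d, y) = 0 (Function('U')(d, y) = Mul(0, Add(-7, -4)) = Mul(0, -11) = 0)
Function('J')(Y, m) = 0
Function('S')(l) = Mul(-76, Pow(l, -1))
Add(Function('S')(Function('p')(7)), Mul(-1, Function('J')(-183, z))) = Add(Mul(-76, Pow(7, -1)), Mul(-1, 0)) = Add(Mul(-76, Rational(1, 7)), 0) = Add(Rational(-76, 7), 0) = Rational(-76, 7)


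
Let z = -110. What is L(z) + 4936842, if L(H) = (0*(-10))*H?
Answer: 4936842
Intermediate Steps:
L(H) = 0 (L(H) = 0*H = 0)
L(z) + 4936842 = 0 + 4936842 = 4936842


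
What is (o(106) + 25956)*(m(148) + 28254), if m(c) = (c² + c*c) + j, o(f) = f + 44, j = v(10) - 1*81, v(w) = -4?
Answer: 1879031562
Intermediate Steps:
j = -85 (j = -4 - 1*81 = -4 - 81 = -85)
o(f) = 44 + f
m(c) = -85 + 2*c² (m(c) = (c² + c*c) - 85 = (c² + c²) - 85 = 2*c² - 85 = -85 + 2*c²)
(o(106) + 25956)*(m(148) + 28254) = ((44 + 106) + 25956)*((-85 + 2*148²) + 28254) = (150 + 25956)*((-85 + 2*21904) + 28254) = 26106*((-85 + 43808) + 28254) = 26106*(43723 + 28254) = 26106*71977 = 1879031562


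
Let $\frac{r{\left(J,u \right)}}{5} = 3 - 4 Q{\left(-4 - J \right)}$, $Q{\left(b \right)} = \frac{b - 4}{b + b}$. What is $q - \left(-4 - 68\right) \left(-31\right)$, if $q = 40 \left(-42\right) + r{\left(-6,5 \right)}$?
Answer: $-3887$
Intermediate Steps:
$Q{\left(b \right)} = \frac{-4 + b}{2 b}$
$r{\left(J,u \right)} = 15 - \frac{10 \left(-8 - J\right)}{-4 - J}$ ($r{\left(J,u \right)} = 5 \left(3 - 4 \frac{-4 - \left(4 + J\right)}{2 \left(-4 - J\right)}\right) = 5 \left(3 - 4 \frac{-8 - J}{2 \left(-4 - J\right)}\right) = 5 \left(3 - \frac{2 \left(-8 - J\right)}{-4 - J}\right) = 15 - \frac{10 \left(-8 - J\right)}{-4 - J}$)
$q = -1655$ ($q = 40 \left(-42\right) + \frac{5 \left(-4 - 6\right)}{4 - 6} = -1680 + 5 \frac{1}{-2} \left(-10\right) = -1680 + 5 \left(- \frac{1}{2}\right) \left(-10\right) = -1680 + 25 = -1655$)
$q - \left(-4 - 68\right) \left(-31\right) = -1655 - \left(-4 - 68\right) \left(-31\right) = -1655 - \left(-72\right) \left(-31\right) = -1655 - 2232 = -3887$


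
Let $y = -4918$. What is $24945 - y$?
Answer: $29863$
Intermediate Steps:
$24945 - y = 24945 - -4918 = 24945 + 4918 = 29863$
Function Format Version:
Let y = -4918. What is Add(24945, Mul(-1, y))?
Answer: 29863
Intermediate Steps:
Add(24945, Mul(-1, y)) = Add(24945, Mul(-1, -4918)) = Add(24945, 4918) = 29863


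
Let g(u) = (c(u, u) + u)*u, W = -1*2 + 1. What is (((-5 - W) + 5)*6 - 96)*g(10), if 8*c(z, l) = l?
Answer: -10125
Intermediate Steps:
c(z, l) = l/8
W = -1 (W = -2 + 1 = -1)
g(u) = 9*u**2/8 (g(u) = (u/8 + u)*u = (9*u/8)*u = 9*u**2/8)
(((-5 - W) + 5)*6 - 96)*g(10) = (((-5 - 1*(-1)) + 5)*6 - 96)*((9/8)*10**2) = (((-5 + 1) + 5)*6 - 96)*((9/8)*100) = ((-4 + 5)*6 - 96)*(225/2) = (1*6 - 96)*(225/2) = (6 - 96)*(225/2) = -90*225/2 = -10125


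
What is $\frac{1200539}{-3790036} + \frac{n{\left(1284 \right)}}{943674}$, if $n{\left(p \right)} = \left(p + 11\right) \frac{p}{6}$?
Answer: $- \frac{41292381803}{1788279216132} \approx -0.023091$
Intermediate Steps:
$n{\left(p \right)} = \frac{p \left(11 + p\right)}{6}$ ($n{\left(p \right)} = \left(11 + p\right) p \frac{1}{6} = \left(11 + p\right) \frac{p}{6} = \frac{p \left(11 + p\right)}{6}$)
$\frac{1200539}{-3790036} + \frac{n{\left(1284 \right)}}{943674} = \frac{1200539}{-3790036} + \frac{\frac{1}{6} \cdot 1284 \left(11 + 1284\right)}{943674} = 1200539 \left(- \frac{1}{3790036}\right) + \frac{1}{6} \cdot 1284 \cdot 1295 \cdot \frac{1}{943674} = - \frac{1200539}{3790036} + 277130 \cdot \frac{1}{943674} = - \frac{1200539}{3790036} + \frac{138565}{471837} = - \frac{41292381803}{1788279216132}$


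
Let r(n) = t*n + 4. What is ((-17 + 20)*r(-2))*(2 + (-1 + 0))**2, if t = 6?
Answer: -24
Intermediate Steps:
r(n) = 4 + 6*n (r(n) = 6*n + 4 = 4 + 6*n)
((-17 + 20)*r(-2))*(2 + (-1 + 0))**2 = ((-17 + 20)*(4 + 6*(-2)))*(2 + (-1 + 0))**2 = (3*(4 - 12))*(2 - 1)**2 = (3*(-8))*1**2 = -24*1 = -24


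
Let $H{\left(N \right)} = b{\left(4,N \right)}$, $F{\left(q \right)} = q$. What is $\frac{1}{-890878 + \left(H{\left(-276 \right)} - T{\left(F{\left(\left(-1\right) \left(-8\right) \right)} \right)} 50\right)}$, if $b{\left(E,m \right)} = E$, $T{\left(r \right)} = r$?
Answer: $- \frac{1}{891274} \approx -1.122 \cdot 10^{-6}$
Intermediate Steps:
$H{\left(N \right)} = 4$
$\frac{1}{-890878 + \left(H{\left(-276 \right)} - T{\left(F{\left(\left(-1\right) \left(-8\right) \right)} \right)} 50\right)} = \frac{1}{-890878 + \left(4 - \left(-1\right) \left(-8\right) 50\right)} = \frac{1}{-890878 + \left(4 - 8 \cdot 50\right)} = \frac{1}{-890878 + \left(4 - 400\right)} = \frac{1}{-890878 - 396} = \frac{1}{-891274} = - \frac{1}{891274}$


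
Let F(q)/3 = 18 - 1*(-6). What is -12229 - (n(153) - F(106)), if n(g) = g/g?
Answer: -12158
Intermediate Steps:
F(q) = 72 (F(q) = 3*(18 - 1*(-6)) = 3*(18 + 6) = 3*24 = 72)
n(g) = 1
-12229 - (n(153) - F(106)) = -12229 - (1 - 1*72) = -12229 - (1 - 72) = -12229 - 1*(-71) = -12229 + 71 = -12158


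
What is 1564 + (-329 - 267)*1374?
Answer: -817340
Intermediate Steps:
1564 + (-329 - 267)*1374 = 1564 - 596*1374 = 1564 - 818904 = -817340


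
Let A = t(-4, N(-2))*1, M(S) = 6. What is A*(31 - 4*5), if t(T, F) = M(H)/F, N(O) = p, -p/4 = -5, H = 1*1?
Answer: 33/10 ≈ 3.3000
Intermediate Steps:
H = 1
p = 20 (p = -4*(-5) = 20)
N(O) = 20
t(T, F) = 6/F
A = 3/10 (A = (6/20)*1 = (6*(1/20))*1 = (3/10)*1 = 3/10 ≈ 0.30000)
A*(31 - 4*5) = 3*(31 - 4*5)/10 = 3*(31 - 20)/10 = (3/10)*11 = 33/10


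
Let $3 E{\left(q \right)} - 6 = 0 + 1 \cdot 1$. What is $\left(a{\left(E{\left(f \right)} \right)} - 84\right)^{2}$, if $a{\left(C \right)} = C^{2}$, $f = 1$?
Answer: $\frac{499849}{81} \approx 6171.0$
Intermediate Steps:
$E{\left(q \right)} = \frac{7}{3}$ ($E{\left(q \right)} = 2 + \frac{0 + 1 \cdot 1}{3} = 2 + \frac{0 + 1}{3} = 2 + \frac{1}{3} \cdot 1 = 2 + \frac{1}{3} = \frac{7}{3}$)
$\left(a{\left(E{\left(f \right)} \right)} - 84\right)^{2} = \left(\left(\frac{7}{3}\right)^{2} - 84\right)^{2} = \left(\frac{49}{9} - 84\right)^{2} = \left(- \frac{707}{9}\right)^{2} = \frac{499849}{81}$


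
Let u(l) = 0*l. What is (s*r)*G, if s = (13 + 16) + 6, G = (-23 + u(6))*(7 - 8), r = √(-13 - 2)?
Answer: 805*I*√15 ≈ 3117.8*I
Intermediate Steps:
u(l) = 0
r = I*√15 (r = √(-15) = I*√15 ≈ 3.873*I)
G = 23 (G = (-23 + 0)*(7 - 8) = -23*(-1) = 23)
s = 35 (s = 29 + 6 = 35)
(s*r)*G = (35*(I*√15))*23 = (35*I*√15)*23 = 805*I*√15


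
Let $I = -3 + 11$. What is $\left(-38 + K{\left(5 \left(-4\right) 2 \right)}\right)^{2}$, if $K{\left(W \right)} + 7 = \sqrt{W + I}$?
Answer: $1993 - 360 i \sqrt{2} \approx 1993.0 - 509.12 i$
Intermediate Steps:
$I = 8$
$K{\left(W \right)} = -7 + \sqrt{8 + W}$ ($K{\left(W \right)} = -7 + \sqrt{W + 8} = -7 + \sqrt{8 + W}$)
$\left(-38 + K{\left(5 \left(-4\right) 2 \right)}\right)^{2} = \left(-38 - \left(7 - \sqrt{8 + 5 \left(-4\right) 2}\right)\right)^{2} = \left(-38 - \left(7 - \sqrt{8 - 40}\right)\right)^{2} = \left(-38 - \left(7 - \sqrt{-32}\right)\right)^{2} = \left(-38 - \left(7 - 4 i \sqrt{2}\right)\right)^{2} = \left(-45 + 4 i \sqrt{2}\right)^{2}$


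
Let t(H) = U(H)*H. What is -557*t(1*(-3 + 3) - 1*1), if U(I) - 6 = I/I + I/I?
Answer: 4456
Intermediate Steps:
U(I) = 8 (U(I) = 6 + (I/I + I/I) = 6 + (1 + 1) = 6 + 2 = 8)
t(H) = 8*H
-557*t(1*(-3 + 3) - 1*1) = -4456*(1*(-3 + 3) - 1*1) = -4456*(1*0 - 1) = -4456*(0 - 1) = -4456*(-1) = -557*(-8) = 4456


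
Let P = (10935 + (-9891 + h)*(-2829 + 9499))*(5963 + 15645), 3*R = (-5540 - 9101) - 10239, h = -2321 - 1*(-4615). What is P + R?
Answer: -3284052254200/3 ≈ -1.0947e+12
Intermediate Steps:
h = 2294 (h = -2321 + 4615 = 2294)
R = -24880/3 (R = ((-5540 - 9101) - 10239)/3 = (-14641 - 10239)/3 = (1/3)*(-24880) = -24880/3 ≈ -8293.3)
P = -1094684076440 (P = (10935 + (-9891 + 2294)*(-2829 + 9499))*(5963 + 15645) = (10935 - 7597*6670)*21608 = (10935 - 50671990)*21608 = -50661055*21608 = -1094684076440)
P + R = -1094684076440 - 24880/3 = -3284052254200/3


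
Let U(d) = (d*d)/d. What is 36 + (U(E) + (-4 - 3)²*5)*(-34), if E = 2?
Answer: -8362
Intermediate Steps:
U(d) = d (U(d) = d²/d = d)
36 + (U(E) + (-4 - 3)²*5)*(-34) = 36 + (2 + (-4 - 3)²*5)*(-34) = 36 + (2 + (-7)²*5)*(-34) = 36 + (2 + 49*5)*(-34) = 36 + (2 + 245)*(-34) = 36 + 247*(-34) = 36 - 8398 = -8362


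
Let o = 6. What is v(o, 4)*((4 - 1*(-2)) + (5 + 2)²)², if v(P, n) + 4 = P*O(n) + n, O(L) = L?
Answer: 72600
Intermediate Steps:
v(P, n) = -4 + n + P*n (v(P, n) = -4 + (P*n + n) = -4 + (n + P*n) = -4 + n + P*n)
v(o, 4)*((4 - 1*(-2)) + (5 + 2)²)² = (-4 + 4 + 6*4)*((4 - 1*(-2)) + (5 + 2)²)² = (-4 + 4 + 24)*((4 + 2) + 7²)² = 24*(6 + 49)² = 24*55² = 24*3025 = 72600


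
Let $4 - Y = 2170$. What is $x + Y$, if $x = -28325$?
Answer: $-30491$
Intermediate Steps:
$Y = -2166$ ($Y = 4 - 2170 = -2166$)
$x + Y = -28325 - 2166 = -30491$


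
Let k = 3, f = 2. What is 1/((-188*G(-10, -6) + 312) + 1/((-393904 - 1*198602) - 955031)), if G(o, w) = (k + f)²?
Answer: -1547537/6790592357 ≈ -0.00022789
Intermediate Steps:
G(o, w) = 25 (G(o, w) = (3 + 2)² = 5² = 25)
1/((-188*G(-10, -6) + 312) + 1/((-393904 - 1*198602) - 955031)) = 1/((-188*25 + 312) + 1/((-393904 - 1*198602) - 955031)) = 1/((-4700 + 312) + 1/((-393904 - 198602) - 955031)) = 1/(-4388 + 1/(-592506 - 955031)) = 1/(-4388 + 1/(-1547537)) = 1/(-4388 - 1/1547537) = 1/(-6790592357/1547537) = -1547537/6790592357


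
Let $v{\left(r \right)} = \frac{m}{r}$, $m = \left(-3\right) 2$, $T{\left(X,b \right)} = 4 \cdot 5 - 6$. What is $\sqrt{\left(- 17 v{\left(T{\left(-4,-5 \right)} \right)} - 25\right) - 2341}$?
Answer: $\frac{i \sqrt{115577}}{7} \approx 48.567 i$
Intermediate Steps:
$T{\left(X,b \right)} = 14$ ($T{\left(X,b \right)} = 20 - 6 = 14$)
$m = -6$
$v{\left(r \right)} = - \frac{6}{r}$
$\sqrt{\left(- 17 v{\left(T{\left(-4,-5 \right)} \right)} - 25\right) - 2341} = \sqrt{\left(- 17 \left(- \frac{6}{14}\right) - 25\right) - 2341} = \sqrt{\left(- 17 \left(\left(-6\right) \frac{1}{14}\right) - 25\right) - 2341} = \sqrt{\left(\left(-17\right) \left(- \frac{3}{7}\right) - 25\right) - 2341} = \sqrt{\left(\frac{51}{7} - 25\right) - 2341} = \sqrt{- \frac{124}{7} - 2341} = \sqrt{- \frac{16511}{7}} = \frac{i \sqrt{115577}}{7}$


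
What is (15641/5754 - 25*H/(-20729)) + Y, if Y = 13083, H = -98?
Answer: 1560780580267/119274666 ≈ 13086.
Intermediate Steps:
(15641/5754 - 25*H/(-20729)) + Y = (15641/5754 - 25*(-98)/(-20729)) + 13083 = (15641*(1/5754) + 2450*(-1/20729)) + 13083 = (15641/5754 - 2450/20729) + 13083 = 310124989/119274666 + 13083 = 1560780580267/119274666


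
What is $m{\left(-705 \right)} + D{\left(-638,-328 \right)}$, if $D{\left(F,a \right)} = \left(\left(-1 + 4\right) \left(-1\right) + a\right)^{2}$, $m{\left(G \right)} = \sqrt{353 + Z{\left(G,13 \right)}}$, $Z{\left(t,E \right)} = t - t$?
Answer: $109561 + \sqrt{353} \approx 1.0958 \cdot 10^{5}$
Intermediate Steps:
$Z{\left(t,E \right)} = 0$
$m{\left(G \right)} = \sqrt{353}$ ($m{\left(G \right)} = \sqrt{353 + 0} = \sqrt{353}$)
$D{\left(F,a \right)} = \left(-3 + a\right)^{2}$ ($D{\left(F,a \right)} = \left(3 \left(-1\right) + a\right)^{2} = \left(-3 + a\right)^{2}$)
$m{\left(-705 \right)} + D{\left(-638,-328 \right)} = \sqrt{353} + \left(-3 - 328\right)^{2} = \sqrt{353} + \left(-331\right)^{2} = \sqrt{353} + 109561 = 109561 + \sqrt{353}$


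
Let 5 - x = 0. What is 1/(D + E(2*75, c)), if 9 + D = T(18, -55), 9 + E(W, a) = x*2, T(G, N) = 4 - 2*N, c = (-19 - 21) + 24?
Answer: 1/106 ≈ 0.0094340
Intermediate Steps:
c = -16 (c = -40 + 24 = -16)
x = 5 (x = 5 - 1*0 = 5 + 0 = 5)
E(W, a) = 1 (E(W, a) = -9 + 5*2 = -9 + 10 = 1)
D = 105 (D = -9 + (4 - 2*(-55)) = -9 + (4 + 110) = -9 + 114 = 105)
1/(D + E(2*75, c)) = 1/(105 + 1) = 1/106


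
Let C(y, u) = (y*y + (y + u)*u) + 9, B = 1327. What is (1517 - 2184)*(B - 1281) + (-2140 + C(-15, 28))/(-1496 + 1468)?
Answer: -428777/14 ≈ -30627.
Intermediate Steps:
C(y, u) = 9 + y² + u*(u + y) (C(y, u) = (y² + (u + y)*u) + 9 = (y² + u*(u + y)) + 9 = 9 + y² + u*(u + y))
(1517 - 2184)*(B - 1281) + (-2140 + C(-15, 28))/(-1496 + 1468) = (1517 - 2184)*(1327 - 1281) + (-2140 + (9 + 28² + (-15)² + 28*(-15)))/(-1496 + 1468) = -667*46 + (-2140 + (9 + 784 + 225 - 420))/(-28) = -30682 + (-2140 + 598)*(-1/28) = -30682 - 1542*(-1/28) = -30682 + 771/14 = -428777/14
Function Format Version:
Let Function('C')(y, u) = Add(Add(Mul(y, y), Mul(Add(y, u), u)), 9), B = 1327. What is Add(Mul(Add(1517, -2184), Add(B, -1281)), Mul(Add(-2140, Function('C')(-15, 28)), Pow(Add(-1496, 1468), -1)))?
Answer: Rational(-428777, 14) ≈ -30627.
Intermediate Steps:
Function('C')(y, u) = Add(9, Pow(y, 2), Mul(u, Add(u, y))) (Function('C')(y, u) = Add(Add(Pow(y, 2), Mul(Add(u, y), u)), 9) = Add(Add(Pow(y, 2), Mul(u, Add(u, y))), 9) = Add(9, Pow(y, 2), Mul(u, Add(u, y))))
Add(Mul(Add(1517, -2184), Add(B, -1281)), Mul(Add(-2140, Function('C')(-15, 28)), Pow(Add(-1496, 1468), -1))) = Add(Mul(Add(1517, -2184), Add(1327, -1281)), Mul(Add(-2140, Add(9, Pow(28, 2), Pow(-15, 2), Mul(28, -15))), Pow(Add(-1496, 1468), -1))) = Add(Mul(-667, 46), Mul(Add(-2140, Add(9, 784, 225, -420)), Pow(-28, -1))) = Add(-30682, Mul(Add(-2140, 598), Rational(-1, 28))) = Add(-30682, Mul(-1542, Rational(-1, 28))) = Add(-30682, Rational(771, 14)) = Rational(-428777, 14)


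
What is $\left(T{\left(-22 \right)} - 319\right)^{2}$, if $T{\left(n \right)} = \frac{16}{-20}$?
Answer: $\frac{2556801}{25} \approx 1.0227 \cdot 10^{5}$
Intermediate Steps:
$T{\left(n \right)} = - \frac{4}{5}$ ($T{\left(n \right)} = 16 \left(- \frac{1}{20}\right) = - \frac{4}{5}$)
$\left(T{\left(-22 \right)} - 319\right)^{2} = \left(- \frac{4}{5} - 319\right)^{2} = \left(- \frac{1599}{5}\right)^{2} = \frac{2556801}{25}$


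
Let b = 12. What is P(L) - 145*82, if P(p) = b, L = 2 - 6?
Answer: -11878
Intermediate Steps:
L = -4
P(p) = 12
P(L) - 145*82 = 12 - 145*82 = 12 - 11890 = -11878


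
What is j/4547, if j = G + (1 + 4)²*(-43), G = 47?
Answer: -1028/4547 ≈ -0.22608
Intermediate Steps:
j = -1028 (j = 47 + (1 + 4)²*(-43) = 47 + 5²*(-43) = 47 + 25*(-43) = 47 - 1075 = -1028)
j/4547 = -1028/4547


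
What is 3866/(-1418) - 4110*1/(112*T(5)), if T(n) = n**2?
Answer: -832639/198520 ≈ -4.1942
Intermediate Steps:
3866/(-1418) - 4110*1/(112*T(5)) = 3866/(-1418) - 4110/(-8*(-14)*5**2) = 3866*(-1/1418) - 4110/(112*25) = -1933/709 - 4110/2800 = -1933/709 - 4110*1/2800 = -1933/709 - 411/280 = -832639/198520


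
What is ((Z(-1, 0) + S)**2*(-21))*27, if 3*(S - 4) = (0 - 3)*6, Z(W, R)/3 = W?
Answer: -14175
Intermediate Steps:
Z(W, R) = 3*W
S = -2 (S = 4 + ((0 - 3)*6)/3 = 4 + (-3*6)/3 = 4 + (1/3)*(-18) = 4 - 6 = -2)
((Z(-1, 0) + S)**2*(-21))*27 = ((3*(-1) - 2)**2*(-21))*27 = ((-3 - 2)**2*(-21))*27 = ((-5)**2*(-21))*27 = (25*(-21))*27 = -525*27 = -14175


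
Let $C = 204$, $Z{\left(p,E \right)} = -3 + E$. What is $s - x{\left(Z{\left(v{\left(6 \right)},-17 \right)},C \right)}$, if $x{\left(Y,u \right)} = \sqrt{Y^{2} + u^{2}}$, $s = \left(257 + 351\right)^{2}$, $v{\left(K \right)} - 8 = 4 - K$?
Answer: $369664 - 4 \sqrt{2626} \approx 3.6946 \cdot 10^{5}$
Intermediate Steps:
$v{\left(K \right)} = 12 - K$ ($v{\left(K \right)} = 8 - \left(-4 + K\right) = 12 - K$)
$s = 369664$ ($s = 608^{2} = 369664$)
$s - x{\left(Z{\left(v{\left(6 \right)},-17 \right)},C \right)} = 369664 - \sqrt{\left(-3 - 17\right)^{2} + 204^{2}} = 369664 - \sqrt{\left(-20\right)^{2} + 41616} = 369664 - \sqrt{400 + 41616} = 369664 - \sqrt{42016} = 369664 - 4 \sqrt{2626}$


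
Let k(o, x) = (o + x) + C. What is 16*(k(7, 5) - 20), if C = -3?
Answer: -176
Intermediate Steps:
k(o, x) = -3 + o + x (k(o, x) = (o + x) - 3 = -3 + o + x)
16*(k(7, 5) - 20) = 16*((-3 + 7 + 5) - 20) = 16*(9 - 20) = 16*(-11) = -176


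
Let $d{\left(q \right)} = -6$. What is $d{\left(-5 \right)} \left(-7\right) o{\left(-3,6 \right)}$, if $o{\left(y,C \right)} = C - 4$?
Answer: $84$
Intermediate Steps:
$o{\left(y,C \right)} = -4 + C$
$d{\left(-5 \right)} \left(-7\right) o{\left(-3,6 \right)} = \left(-6\right) \left(-7\right) \left(-4 + 6\right) = 42 \cdot 2 = 84$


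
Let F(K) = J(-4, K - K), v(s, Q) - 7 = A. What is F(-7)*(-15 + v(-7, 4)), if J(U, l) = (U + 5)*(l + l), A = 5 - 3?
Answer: 0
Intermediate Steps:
A = 2
v(s, Q) = 9 (v(s, Q) = 7 + 2 = 9)
J(U, l) = 2*l*(5 + U) (J(U, l) = (5 + U)*(2*l) = 2*l*(5 + U))
F(K) = 0 (F(K) = 2*(K - K)*(5 - 4) = 2*0*1 = 0)
F(-7)*(-15 + v(-7, 4)) = 0*(-15 + 9) = 0*(-6) = 0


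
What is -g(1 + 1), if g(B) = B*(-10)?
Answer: 20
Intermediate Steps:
g(B) = -10*B
-g(1 + 1) = -(-10)*(1 + 1) = -(-10)*2 = -1*(-20) = 20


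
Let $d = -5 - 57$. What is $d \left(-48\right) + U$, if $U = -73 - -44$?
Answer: $2947$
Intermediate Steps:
$d = -62$
$U = -29$ ($U = -73 + 44 = -29$)
$d \left(-48\right) + U = \left(-62\right) \left(-48\right) - 29 = 2976 - 29 = 2947$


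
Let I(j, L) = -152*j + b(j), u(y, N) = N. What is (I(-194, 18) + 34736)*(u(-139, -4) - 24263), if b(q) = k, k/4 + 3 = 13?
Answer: -1559494488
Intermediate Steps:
k = 40 (k = -12 + 4*13 = -12 + 52 = 40)
b(q) = 40
I(j, L) = 40 - 152*j (I(j, L) = -152*j + 40 = 40 - 152*j)
(I(-194, 18) + 34736)*(u(-139, -4) - 24263) = ((40 - 152*(-194)) + 34736)*(-4 - 24263) = ((40 + 29488) + 34736)*(-24267) = (29528 + 34736)*(-24267) = 64264*(-24267) = -1559494488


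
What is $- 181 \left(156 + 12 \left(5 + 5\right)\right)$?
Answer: $-49956$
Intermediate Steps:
$- 181 \left(156 + 12 \left(5 + 5\right)\right) = - 181 \left(156 + 12 \cdot 10\right) = - 181 \left(156 + 120\right) = \left(-181\right) 276 = -49956$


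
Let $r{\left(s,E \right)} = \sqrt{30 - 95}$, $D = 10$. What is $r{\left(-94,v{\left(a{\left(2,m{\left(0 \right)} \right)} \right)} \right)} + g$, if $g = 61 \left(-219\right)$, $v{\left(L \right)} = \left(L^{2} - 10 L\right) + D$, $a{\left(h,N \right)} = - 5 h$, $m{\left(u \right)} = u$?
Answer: $-13359 + i \sqrt{65} \approx -13359.0 + 8.0623 i$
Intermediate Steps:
$v{\left(L \right)} = 10 + L^{2} - 10 L$ ($v{\left(L \right)} = \left(L^{2} - 10 L\right) + 10 = 10 + L^{2} - 10 L$)
$r{\left(s,E \right)} = i \sqrt{65}$ ($r{\left(s,E \right)} = \sqrt{-65} = i \sqrt{65}$)
$g = -13359$
$r{\left(-94,v{\left(a{\left(2,m{\left(0 \right)} \right)} \right)} \right)} + g = i \sqrt{65} - 13359 = -13359 + i \sqrt{65}$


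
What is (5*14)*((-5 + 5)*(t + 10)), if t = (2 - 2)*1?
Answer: 0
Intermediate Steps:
t = 0 (t = 0*1 = 0)
(5*14)*((-5 + 5)*(t + 10)) = (5*14)*((-5 + 5)*(0 + 10)) = 70*(0*10) = 70*0 = 0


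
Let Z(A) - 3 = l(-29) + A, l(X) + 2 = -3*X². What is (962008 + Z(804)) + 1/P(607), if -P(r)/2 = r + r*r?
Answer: 708801572479/738112 ≈ 9.6029e+5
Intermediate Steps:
l(X) = -2 - 3*X²
P(r) = -2*r - 2*r² (P(r) = -2*(r + r*r) = -2*(r + r²) = -2*r - 2*r²)
Z(A) = -2522 + A (Z(A) = 3 + ((-2 - 3*(-29)²) + A) = 3 + ((-2 - 3*841) + A) = 3 + ((-2 - 2523) + A) = 3 + (-2525 + A) = -2522 + A)
(962008 + Z(804)) + 1/P(607) = (962008 + (-2522 + 804)) + 1/(-2*607*(1 + 607)) = (962008 - 1718) + 1/(-2*607*608) = 960290 + 1/(-738112) = 960290 - 1/738112 = 708801572479/738112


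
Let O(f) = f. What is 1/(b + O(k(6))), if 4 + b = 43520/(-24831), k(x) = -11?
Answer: -24831/415985 ≈ -0.059692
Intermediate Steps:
b = -142844/24831 (b = -4 + 43520/(-24831) = -4 + 43520*(-1/24831) = -4 - 43520/24831 = -142844/24831 ≈ -5.7526)
1/(b + O(k(6))) = 1/(-142844/24831 - 11) = 1/(-415985/24831) = -24831/415985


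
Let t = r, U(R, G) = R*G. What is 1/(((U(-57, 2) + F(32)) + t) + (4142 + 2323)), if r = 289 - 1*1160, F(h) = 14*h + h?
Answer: 1/5960 ≈ 0.00016779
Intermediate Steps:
U(R, G) = G*R
F(h) = 15*h
r = -871 (r = 289 - 1160 = -871)
t = -871
1/(((U(-57, 2) + F(32)) + t) + (4142 + 2323)) = 1/(((2*(-57) + 15*32) - 871) + (4142 + 2323)) = 1/(((-114 + 480) - 871) + 6465) = 1/((366 - 871) + 6465) = 1/(-505 + 6465) = 1/5960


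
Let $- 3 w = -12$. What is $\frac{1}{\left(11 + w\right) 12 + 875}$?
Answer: $\frac{1}{1055} \approx 0.00094787$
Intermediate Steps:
$w = 4$ ($w = \left(- \frac{1}{3}\right) \left(-12\right) = 4$)
$\frac{1}{\left(11 + w\right) 12 + 875} = \frac{1}{\left(11 + 4\right) 12 + 875} = \frac{1}{15 \cdot 12 + 875} = \frac{1}{180 + 875} = \frac{1}{1055}$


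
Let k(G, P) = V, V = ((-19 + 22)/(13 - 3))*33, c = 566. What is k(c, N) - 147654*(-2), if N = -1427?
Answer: 2953179/10 ≈ 2.9532e+5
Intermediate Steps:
V = 99/10 (V = (3/10)*33 = 99/10 ≈ 9.9000)
k(G, P) = 99/10
k(c, N) - 147654*(-2) = 99/10 - 147654*(-2) = 99/10 + 295308 = 2953179/10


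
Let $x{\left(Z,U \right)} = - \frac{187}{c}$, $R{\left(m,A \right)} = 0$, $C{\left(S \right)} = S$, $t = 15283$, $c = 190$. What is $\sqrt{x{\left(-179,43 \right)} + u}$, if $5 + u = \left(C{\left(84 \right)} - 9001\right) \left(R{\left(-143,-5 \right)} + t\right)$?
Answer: $\frac{i \sqrt{4919654463130}}{190} \approx 11674.0 i$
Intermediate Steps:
$x{\left(Z,U \right)} = - \frac{187}{190}$
$u = -136278516$ ($u = -5 + \left(84 - 9001\right) \left(0 + 15283\right) = -5 - 136278511 = -136278516$)
$\sqrt{x{\left(-179,43 \right)} + u} = \sqrt{- \frac{187}{190} - 136278516} = \sqrt{- \frac{25892918227}{190}} = \frac{i \sqrt{4919654463130}}{190}$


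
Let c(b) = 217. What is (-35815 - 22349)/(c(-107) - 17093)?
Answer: 14541/4219 ≈ 3.4466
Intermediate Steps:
(-35815 - 22349)/(c(-107) - 17093) = (-35815 - 22349)/(217 - 17093) = -58164/(-16876) = -58164*(-1/16876) = 14541/4219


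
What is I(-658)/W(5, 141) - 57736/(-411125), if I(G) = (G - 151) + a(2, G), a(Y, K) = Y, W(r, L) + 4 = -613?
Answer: 367400987/253664125 ≈ 1.4484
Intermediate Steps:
W(r, L) = -617 (W(r, L) = -4 - 613 = -617)
I(G) = -149 + G (I(G) = (G - 151) + 2 = (-151 + G) + 2 = -149 + G)
I(-658)/W(5, 141) - 57736/(-411125) = (-149 - 658)/(-617) - 57736/(-411125) = -807*(-1/617) - 57736*(-1/411125) = 807/617 + 57736/411125 = 367400987/253664125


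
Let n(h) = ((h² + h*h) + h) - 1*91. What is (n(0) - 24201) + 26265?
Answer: 1973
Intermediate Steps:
n(h) = -91 + h + 2*h² (n(h) = ((h² + h²) + h) - 91 = (2*h² + h) - 91 = (h + 2*h²) - 91 = -91 + h + 2*h²)
(n(0) - 24201) + 26265 = ((-91 + 0 + 2*0²) - 24201) + 26265 = ((-91 + 0 + 2*0) - 24201) + 26265 = ((-91 + 0 + 0) - 24201) + 26265 = (-91 - 24201) + 26265 = -24292 + 26265 = 1973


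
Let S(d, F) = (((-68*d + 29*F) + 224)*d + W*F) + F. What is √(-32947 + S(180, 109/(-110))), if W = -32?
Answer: 17*I*√92151290/110 ≈ 1483.6*I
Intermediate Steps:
S(d, F) = -31*F + d*(224 - 68*d + 29*F) (S(d, F) = (((-68*d + 29*F) + 224)*d - 32*F) + F = ((224 - 68*d + 29*F)*d - 32*F) + F = (d*(224 - 68*d + 29*F) - 32*F) + F = (-32*F + d*(224 - 68*d + 29*F)) + F = -31*F + d*(224 - 68*d + 29*F))
√(-32947 + S(180, 109/(-110))) = √(-32947 + (-68*180² - 3379/(-110) + 224*180 + 29*(109/(-110))*180)) = √(-32947 + (-68*32400 - 3379*(-1)/110 + 40320 + 29*(109*(-1/110))*180)) = √(-32947 + (-2203200 - 31*(-109/110) + 40320 + 29*(-109/110)*180)) = √(-32947 + (-2203200 + 3379/110 + 40320 - 56898/11)) = √(-32947 - 238482401/110) = √(-242106571/110) = 17*I*√92151290/110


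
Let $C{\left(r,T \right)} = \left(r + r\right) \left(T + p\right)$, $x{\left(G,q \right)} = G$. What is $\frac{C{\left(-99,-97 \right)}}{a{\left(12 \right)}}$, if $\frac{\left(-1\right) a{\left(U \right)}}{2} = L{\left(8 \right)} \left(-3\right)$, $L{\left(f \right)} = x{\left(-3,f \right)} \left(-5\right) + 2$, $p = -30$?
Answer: $\frac{4191}{17} \approx 246.53$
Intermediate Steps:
$L{\left(f \right)} = 17$ ($L{\left(f \right)} = \left(-3\right) \left(-5\right) + 2 = 15 + 2 = 17$)
$C{\left(r,T \right)} = 2 r \left(-30 + T\right)$ ($C{\left(r,T \right)} = \left(r + r\right) \left(T - 30\right) = 2 r \left(-30 + T\right)$)
$a{\left(U \right)} = 102$ ($a{\left(U \right)} = - 2 \cdot 17 \left(-3\right) = \left(-2\right) \left(-51\right) = 102$)
$\frac{C{\left(-99,-97 \right)}}{a{\left(12 \right)}} = \frac{2 \left(-99\right) \left(-30 - 97\right)}{102} = 2 \left(-99\right) \left(-127\right) \frac{1}{102} = 25146 \cdot \frac{1}{102} = \frac{4191}{17}$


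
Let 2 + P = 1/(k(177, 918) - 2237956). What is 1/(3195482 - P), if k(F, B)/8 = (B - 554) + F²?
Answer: 1984412/6341156795409 ≈ 3.1294e-7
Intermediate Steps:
k(F, B) = -4432 + 8*B + 8*F² (k(F, B) = 8*((B - 554) + F²) = 8*((-554 + B) + F²) = 8*(-554 + B + F²) = -4432 + 8*B + 8*F²)
P = -3968825/1984412 (P = -2 + 1/((-4432 + 8*918 + 8*177²) - 2237956) = -2 + 1/((-4432 + 7344 + 8*31329) - 2237956) = -2 + 1/((-4432 + 7344 + 250632) - 2237956) = -2 + 1/(253544 - 2237956) = -2 + 1/(-1984412) = -2 - 1/1984412 = -3968825/1984412 ≈ -2.0000)
1/(3195482 - P) = 1/(3195482 - 1*(-3968825/1984412)) = 1/(3195482 + 3968825/1984412) = 1/(6341156795409/1984412) = 1984412/6341156795409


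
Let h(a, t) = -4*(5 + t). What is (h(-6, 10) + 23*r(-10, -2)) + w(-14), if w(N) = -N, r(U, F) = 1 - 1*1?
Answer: -46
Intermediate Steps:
h(a, t) = -20 - 4*t
r(U, F) = 0 (r(U, F) = 1 - 1 = 0)
(h(-6, 10) + 23*r(-10, -2)) + w(-14) = ((-20 - 4*10) + 23*0) - 1*(-14) = ((-20 - 40) + 0) + 14 = (-60 + 0) + 14 = -60 + 14 = -46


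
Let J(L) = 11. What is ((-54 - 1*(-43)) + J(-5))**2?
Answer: 0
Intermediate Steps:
((-54 - 1*(-43)) + J(-5))**2 = ((-54 - 1*(-43)) + 11)**2 = ((-54 + 43) + 11)**2 = (-11 + 11)**2 = 0**2 = 0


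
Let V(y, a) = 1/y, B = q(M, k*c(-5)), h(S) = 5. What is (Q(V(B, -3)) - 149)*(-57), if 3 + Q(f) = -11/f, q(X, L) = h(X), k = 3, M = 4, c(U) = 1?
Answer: 11799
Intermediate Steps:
q(X, L) = 5
B = 5
Q(f) = -3 - 11/f
(Q(V(B, -3)) - 149)*(-57) = ((-3 - 11/(1/5)) - 149)*(-57) = ((-3 - 11/⅕) - 149)*(-57) = ((-3 - 11*5) - 149)*(-57) = ((-3 - 55) - 149)*(-57) = (-58 - 149)*(-57) = -207*(-57) = 11799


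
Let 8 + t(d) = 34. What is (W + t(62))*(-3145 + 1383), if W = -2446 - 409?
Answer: 4984698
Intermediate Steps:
W = -2855
t(d) = 26 (t(d) = -8 + 34 = 26)
(W + t(62))*(-3145 + 1383) = (-2855 + 26)*(-3145 + 1383) = -2829*(-1762) = 4984698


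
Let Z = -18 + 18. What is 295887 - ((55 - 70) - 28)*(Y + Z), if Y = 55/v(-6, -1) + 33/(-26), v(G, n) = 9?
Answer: 69286277/234 ≈ 2.9610e+5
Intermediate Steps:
Z = 0
Y = 1133/234 (Y = 55/9 + 33/(-26) = 55*(⅑) + 33*(-1/26) = 55/9 - 33/26 = 1133/234 ≈ 4.8419)
295887 - ((55 - 70) - 28)*(Y + Z) = 295887 - ((55 - 70) - 28)*(1133/234 + 0) = 295887 - (-15 - 28)*1133/234 = 295887 - (-43)*1133/234 = 295887 - 1*(-48719/234) = 295887 + 48719/234 = 69286277/234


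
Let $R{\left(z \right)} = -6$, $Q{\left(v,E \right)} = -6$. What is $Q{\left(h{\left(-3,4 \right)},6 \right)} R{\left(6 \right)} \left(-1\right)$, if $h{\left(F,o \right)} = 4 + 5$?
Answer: $-36$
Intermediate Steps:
$h{\left(F,o \right)} = 9$
$Q{\left(h{\left(-3,4 \right)},6 \right)} R{\left(6 \right)} \left(-1\right) = - 6 \left(\left(-6\right) \left(-1\right)\right) = \left(-6\right) 6 = -36$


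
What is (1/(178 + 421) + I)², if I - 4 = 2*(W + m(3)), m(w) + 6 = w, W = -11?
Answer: 206640625/358801 ≈ 575.92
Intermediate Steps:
m(w) = -6 + w
I = -24 (I = 4 + 2*(-11 + (-6 + 3)) = 4 + 2*(-11 - 3) = 4 + 2*(-14) = 4 - 28 = -24)
(1/(178 + 421) + I)² = (1/(178 + 421) - 24)² = (1/599 - 24)² = (-14375/599)² = 206640625/358801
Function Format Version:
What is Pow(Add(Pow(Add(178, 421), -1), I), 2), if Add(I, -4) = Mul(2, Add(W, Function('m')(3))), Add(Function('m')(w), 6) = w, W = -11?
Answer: Rational(206640625, 358801) ≈ 575.92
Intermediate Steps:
Function('m')(w) = Add(-6, w)
I = -24 (I = Add(4, Mul(2, Add(-11, Add(-6, 3)))) = Add(4, Mul(2, Add(-11, -3))) = Add(4, Mul(2, -14)) = Add(4, -28) = -24)
Pow(Add(Pow(Add(178, 421), -1), I), 2) = Pow(Add(Pow(Add(178, 421), -1), -24), 2) = Pow(Add(Pow(599, -1), -24), 2) = Pow(Add(Rational(1, 599), -24), 2) = Pow(Rational(-14375, 599), 2) = Rational(206640625, 358801)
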